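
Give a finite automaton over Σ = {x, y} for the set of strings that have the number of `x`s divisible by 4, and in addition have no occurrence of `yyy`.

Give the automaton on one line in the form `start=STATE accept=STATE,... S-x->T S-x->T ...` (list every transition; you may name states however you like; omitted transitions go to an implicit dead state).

start=q0 accept=q0,q2,q5 q0-x->q1 q0-y->q2 q1-x->q3 q1-y->q4 q2-x->q1 q2-y->q5 q3-x->q6 q3-y->q7 q4-x->q3 q4-y->q8 q5-x->q1 q5-y->q9 q6-x->q0 q6-y->q10 q7-x->q6 q7-y->q11 q8-x->q3 q8-y->q9 q9-x->q9 q9-y->q9 q10-x->q0 q10-y->q12 q11-x->q6 q11-y->q9 q12-x->q0 q12-y->q9

Build one automaton per condition and run them in lockstep. The first has 4 states tracking the count of `x`s modulo 4; the second has 4 states tracking partial matches of the forbidden pattern `yyy`. A product state is a pair (one from each), accepting exactly when both do. After merging equivalent states the machine shrinks.
With 13 states:
          x    y  
>* q0     q1   q2 
   q1     q3   q4 
 * q2     q1   q5 
   q3     q6   q7 
   q4     q3   q8 
 * q5     q1   q9 
   q6     q0  q10 
   q7     q6  q11 
   q8     q3   q9 
   q9     q9   q9 
   q10    q0  q12 
   q11    q6   q9 
   q12    q0   q9 
(> = start, * = accepting)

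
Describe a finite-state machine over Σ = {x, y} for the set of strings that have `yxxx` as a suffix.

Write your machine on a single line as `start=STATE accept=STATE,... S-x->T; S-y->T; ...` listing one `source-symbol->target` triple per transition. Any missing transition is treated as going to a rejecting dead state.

start=s0; accept=s4; s0-x->s0; s0-y->s1; s1-x->s2; s1-y->s1; s2-x->s3; s2-y->s1; s3-x->s4; s3-y->s1; s4-x->s0; s4-y->s1

Remember how much of `yxxx` the current input suffix matches. State s0 means no match yet; s1 means the last symbol is `y`; s2 means the last 2 symbols are `yx`; s3 means the last 3 symbols are `yxx`; s4 means the last 4 symbols are `yxxx`. Only s4 accepts. On a mismatch, fall back to the longest proper suffix that is still a prefix of `yxxx`.
        x   y  
>  s0   s0  s1 
   s1   s2  s1 
   s2   s3  s1 
   s3   s4  s1 
 * s4   s0  s1 
(> = start, * = accepting)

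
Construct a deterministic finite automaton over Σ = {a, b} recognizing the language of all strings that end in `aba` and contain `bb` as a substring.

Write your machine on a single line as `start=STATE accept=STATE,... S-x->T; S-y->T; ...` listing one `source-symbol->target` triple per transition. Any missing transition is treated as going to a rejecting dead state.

Run two small machines in parallel and take their product. One (4 states) tracks how much of the suffix `aba` has currently been matched; the other (3 states) tracks whether and how much of `bb` has been seen. Each combined state is a pair, one component from each; accept when both components accept. Equivalent product states are then merged.
A 6-state machine:
        a   b  
>  s0   s0  s1 
   s1   s0  s2 
   s2   s3  s2 
   s3   s3  s4 
   s4   s5  s2 
 * s5   s3  s4 
(> = start, * = accepting)

start=s0; accept=s5; s0-a->s0; s0-b->s1; s1-a->s0; s1-b->s2; s2-a->s3; s2-b->s2; s3-a->s3; s3-b->s4; s4-a->s5; s4-b->s2; s5-a->s3; s5-b->s4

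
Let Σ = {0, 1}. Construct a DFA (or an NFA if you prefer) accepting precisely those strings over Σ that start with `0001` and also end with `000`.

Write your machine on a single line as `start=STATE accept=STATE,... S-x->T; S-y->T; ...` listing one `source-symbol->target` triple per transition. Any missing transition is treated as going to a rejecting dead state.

Handle the two conditions separately and then intersect. The first has 6 states tracking whether the input so far still matches the prefix `0001`; the second has 4 states tracking how much of the suffix `000` has currently been matched. A product state is a pair (one from each), accepting exactly when both do. After merging equivalent states the machine shrinks.
        0   1  
>  q0   q1  q2 
   q1   q3  q2 
   q2   q2  q2 
   q3   q4  q2 
   q4   q2  q5 
   q5   q6  q5 
   q6   q7  q5 
   q7   q8  q5 
 * q8   q8  q5 
(> = start, * = accepting)

start=q0; accept=q8; q0-0->q1; q0-1->q2; q1-0->q3; q1-1->q2; q2-0->q2; q2-1->q2; q3-0->q4; q3-1->q2; q4-0->q2; q4-1->q5; q5-0->q6; q5-1->q5; q6-0->q7; q6-1->q5; q7-0->q8; q7-1->q5; q8-0->q8; q8-1->q5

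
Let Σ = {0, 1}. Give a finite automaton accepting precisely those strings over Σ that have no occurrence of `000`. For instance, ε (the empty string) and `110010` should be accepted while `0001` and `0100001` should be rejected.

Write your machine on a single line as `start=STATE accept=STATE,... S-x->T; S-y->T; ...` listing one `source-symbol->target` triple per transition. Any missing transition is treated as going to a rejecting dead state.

start=A; accept=A,B,C; A-0->B; A-1->A; B-0->C; B-1->A; C-0->D; C-1->A; D-0->D; D-1->D

This is the complement of 'contains `000`'. Use the same substring-matching states — A through D holding how much of `000` has just been matched — but flip the accepting set: everything except the trap D accepts.
With 4 states:
       0  1 
>* A   B  A 
 * B   C  A 
 * C   D  A 
   D   D  D 
(> = start, * = accepting)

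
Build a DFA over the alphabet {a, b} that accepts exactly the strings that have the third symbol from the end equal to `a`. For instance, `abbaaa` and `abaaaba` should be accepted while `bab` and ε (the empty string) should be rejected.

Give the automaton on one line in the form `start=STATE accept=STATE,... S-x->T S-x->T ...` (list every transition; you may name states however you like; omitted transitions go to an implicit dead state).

start=S0 accept=S7,S8,S9,S10 S0-a->S1 S0-b->S2 S1-a->S3 S1-b->S4 S2-a->S5 S2-b->S6 S3-a->S7 S3-b->S8 S4-a->S9 S4-b->S10 S5-a->S11 S5-b->S12 S6-a->S13 S6-b->S14 S7-a->S7 S7-b->S8 S8-a->S9 S8-b->S10 S9-a->S11 S9-b->S12 S10-a->S13 S10-b->S14 S11-a->S7 S11-b->S8 S12-a->S9 S12-b->S10 S13-a->S11 S13-b->S12 S14-a->S13 S14-b->S14

Because acceptance depends on a position counted from the end, the machine has to buffer the most recent 3 symbols. Make each state the string of the last up-to-3 symbols read; on input `x` shift the window left and append `x`. Accept when the buffered window has length 3 and begins with `a`.
15 states suffice.
          a    b  
>  S0     S1   S2 
   S1     S3   S4 
   S2     S5   S6 
   S3     S7   S8 
   S4     S9  S10 
   S5    S11  S12 
   S6    S13  S14 
 * S7     S7   S8 
 * S8     S9  S10 
 * S9    S11  S12 
 * S10   S13  S14 
   S11    S7   S8 
   S12    S9  S10 
   S13   S11  S12 
   S14   S13  S14 
(> = start, * = accepting)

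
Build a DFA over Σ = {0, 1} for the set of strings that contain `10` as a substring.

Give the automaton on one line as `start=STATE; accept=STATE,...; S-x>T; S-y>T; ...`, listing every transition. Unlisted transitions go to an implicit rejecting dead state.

start=A; accept=C; A-0>A; A-1>B; B-0>C; B-1>B; C-0>C; C-1>C

Track how much of `10` has been matched so far: state A is no progress, C is the absorbing accept state reached once `10` has occurred. Intermediate states record partial matches; on a mismatch, fall back to the longest reusable overlap.
       0  1 
>  A   A  B 
   B   C  B 
 * C   C  C 
(> = start, * = accepting)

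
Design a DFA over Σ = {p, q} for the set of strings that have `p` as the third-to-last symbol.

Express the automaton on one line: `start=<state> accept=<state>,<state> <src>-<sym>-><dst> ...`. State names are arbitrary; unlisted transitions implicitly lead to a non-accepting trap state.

A DFA must remember the last 3 symbols (since which symbol is third-to-last isn't known until the input ends). Use one state per possible window of the last ≤3 symbols; accept from those whose window starts with `p`.
A 15-state machine:
          p    q  
>  s0     s1   s2 
   s1     s3   s4 
   s2     s5   s6 
   s3     s7   s8 
   s4     s9  s10 
   s5    s11  s12 
   s6    s13  s14 
 * s7     s7   s8 
 * s8     s9  s10 
 * s9    s11  s12 
 * s10   s13  s14 
   s11    s7   s8 
   s12    s9  s10 
   s13   s11  s12 
   s14   s13  s14 
(> = start, * = accepting)

start=s0 accept=s7,s8,s9,s10 s0-p->s1 s0-q->s2 s1-p->s3 s1-q->s4 s2-p->s5 s2-q->s6 s3-p->s7 s3-q->s8 s4-p->s9 s4-q->s10 s5-p->s11 s5-q->s12 s6-p->s13 s6-q->s14 s7-p->s7 s7-q->s8 s8-p->s9 s8-q->s10 s9-p->s11 s9-q->s12 s10-p->s13 s10-q->s14 s11-p->s7 s11-q->s8 s12-p->s9 s12-q->s10 s13-p->s11 s13-q->s12 s14-p->s13 s14-q->s14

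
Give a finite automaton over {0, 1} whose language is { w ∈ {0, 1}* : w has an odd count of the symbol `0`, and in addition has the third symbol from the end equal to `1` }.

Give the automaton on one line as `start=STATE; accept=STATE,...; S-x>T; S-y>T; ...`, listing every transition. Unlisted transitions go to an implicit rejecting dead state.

Run two small machines in parallel and take their product. The first has 2 states tracking the count of `0`s modulo 2; the second has 15 states tracking the last 3 symbols read. A product state is a pair (one from each), accepting exactly when both do.
23 states suffice.
          0    1  
>  s0     s1   s2 
   s1     s3   s4 
   s2     s5   s6 
   s3     s7   s8 
   s4     s9  s10 
   s5    s11  s12 
   s6    s13  s14 
   s7    s15  s16 
   s8    s17  s18 
   s9    s19  s20 
   s10   s21  s22 
   s11    s7   s8 
 * s12    s9  s10 
 * s13   s11  s12 
   s14   s13  s14 
   s15    s7   s8 
   s16    s9  s10 
   s17   s11  s12 
   s18   s13  s14 
 * s19   s15  s16 
   s20   s17  s18 
   s21   s19  s20 
 * s22   s21  s22 
(> = start, * = accepting)

start=s0; accept=s12,s13,s19,s22; s0-0>s1; s0-1>s2; s1-0>s3; s1-1>s4; s2-0>s5; s2-1>s6; s3-0>s7; s3-1>s8; s4-0>s9; s4-1>s10; s5-0>s11; s5-1>s12; s6-0>s13; s6-1>s14; s7-0>s15; s7-1>s16; s8-0>s17; s8-1>s18; s9-0>s19; s9-1>s20; s10-0>s21; s10-1>s22; s11-0>s7; s11-1>s8; s12-0>s9; s12-1>s10; s13-0>s11; s13-1>s12; s14-0>s13; s14-1>s14; s15-0>s7; s15-1>s8; s16-0>s9; s16-1>s10; s17-0>s11; s17-1>s12; s18-0>s13; s18-1>s14; s19-0>s15; s19-1>s16; s20-0>s17; s20-1>s18; s21-0>s19; s21-1>s20; s22-0>s21; s22-1>s22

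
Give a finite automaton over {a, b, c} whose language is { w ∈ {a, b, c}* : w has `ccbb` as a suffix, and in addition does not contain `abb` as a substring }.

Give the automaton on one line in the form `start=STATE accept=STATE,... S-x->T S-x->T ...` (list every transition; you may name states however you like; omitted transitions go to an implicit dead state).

Build one automaton per condition and run them in lockstep. The first has 5 states tracking how much of the suffix `ccbb` has currently been matched; the second has 4 states tracking partial matches of the forbidden pattern `abb`. A product state is a pair (one from each), accepting exactly when both do.
A 12-state machine:
          a    b    c  
>  q0     q1   q0   q2 
   q1     q1   q3   q2 
   q2     q1   q0   q4 
   q3     q1   q5   q2 
   q4     q1   q6   q4 
   q5     q5   q5   q7 
   q6     q1   q8   q2 
   q7     q5   q5   q9 
 * q8     q1   q0   q2 
   q9     q5  q10   q9 
   q10    q5  q11   q7 
   q11    q5   q5   q7 
(> = start, * = accepting)

start=q0 accept=q8 q0-a->q1 q0-b->q0 q0-c->q2 q1-a->q1 q1-b->q3 q1-c->q2 q2-a->q1 q2-b->q0 q2-c->q4 q3-a->q1 q3-b->q5 q3-c->q2 q4-a->q1 q4-b->q6 q4-c->q4 q5-a->q5 q5-b->q5 q5-c->q7 q6-a->q1 q6-b->q8 q6-c->q2 q7-a->q5 q7-b->q5 q7-c->q9 q8-a->q1 q8-b->q0 q8-c->q2 q9-a->q5 q9-b->q10 q9-c->q9 q10-a->q5 q10-b->q11 q10-c->q7 q11-a->q5 q11-b->q5 q11-c->q7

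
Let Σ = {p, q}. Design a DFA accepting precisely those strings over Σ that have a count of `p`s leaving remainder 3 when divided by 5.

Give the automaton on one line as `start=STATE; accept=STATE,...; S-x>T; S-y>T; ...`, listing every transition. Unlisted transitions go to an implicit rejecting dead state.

The only thing that matters is how many `p`s have appeared, reduced mod 5. Use one state per residue: s0 for 0, …, s4 for 4. Reading `p` moves to the next residue; anything else stays put. s3 is accepting.
A 5-state machine:
        p   q  
>  s0   s1  s0 
   s1   s2  s1 
   s2   s3  s2 
 * s3   s4  s3 
   s4   s0  s4 
(> = start, * = accepting)

start=s0; accept=s3; s0-p>s1; s0-q>s0; s1-p>s2; s1-q>s1; s2-p>s3; s2-q>s2; s3-p>s4; s3-q>s3; s4-p>s0; s4-q>s4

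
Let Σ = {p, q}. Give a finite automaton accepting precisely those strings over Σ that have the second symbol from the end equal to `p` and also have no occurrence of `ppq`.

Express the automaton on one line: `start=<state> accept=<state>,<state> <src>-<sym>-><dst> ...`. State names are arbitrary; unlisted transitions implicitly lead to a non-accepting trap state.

start=S0 accept=S2,S3 S0-p->S1 S0-q->S0 S1-p->S2 S1-q->S3 S2-p->S2 S2-q->S4 S3-p->S1 S3-q->S0 S4-p->S4 S4-q->S4

Build one automaton per condition and run them in lockstep. The first has 7 states tracking the last 2 symbols read; the second has 4 states tracking partial matches of the forbidden pattern `ppq`. A product state is a pair (one from each), accepting exactly when both do. Equivalent product states are then merged.
        p   q  
>  S0   S1  S0 
   S1   S2  S3 
 * S2   S2  S4 
 * S3   S1  S0 
   S4   S4  S4 
(> = start, * = accepting)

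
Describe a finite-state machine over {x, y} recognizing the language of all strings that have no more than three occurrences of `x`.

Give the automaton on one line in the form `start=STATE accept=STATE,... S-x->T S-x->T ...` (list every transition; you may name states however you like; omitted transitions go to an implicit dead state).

start=s0 accept=s0,s1,s2,s3 s0-x->s1 s0-y->s0 s1-x->s2 s1-y->s1 s2-x->s3 s2-y->s2 s3-x->s4 s3-y->s3 s4-x->s4 s4-y->s4

Count `x`s, saturating at 4: states s0 through s3 mean 0 through 3 `x`s seen; s4 means more than 3. Each `x` increments (capped at s4); other symbols loop. Accept from {s0, s1, s2, s3}.
5 states suffice.
        x   y  
>* s0   s1  s0 
 * s1   s2  s1 
 * s2   s3  s2 
 * s3   s4  s3 
   s4   s4  s4 
(> = start, * = accepting)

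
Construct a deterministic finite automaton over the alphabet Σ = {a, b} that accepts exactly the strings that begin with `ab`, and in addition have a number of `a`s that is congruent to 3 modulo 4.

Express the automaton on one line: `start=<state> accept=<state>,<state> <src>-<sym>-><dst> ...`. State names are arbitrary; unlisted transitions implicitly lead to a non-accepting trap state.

start=q0 accept=q5 q0-a->q1 q0-b->q2 q1-a->q2 q1-b->q3 q2-a->q2 q2-b->q2 q3-a->q4 q3-b->q3 q4-a->q5 q4-b->q4 q5-a->q6 q5-b->q5 q6-a->q3 q6-b->q6

Build one automaton per condition and run them in lockstep. One (4 states) tracks whether the input so far still matches the prefix `ab`; the other (4 states) tracks the count of `a`s modulo 4. Each combined state is a pair, one component from each; accept when both components accept. Equivalent product states are then merged.
With 7 states:
        a   b  
>  q0   q1  q2 
   q1   q2  q3 
   q2   q2  q2 
   q3   q4  q3 
   q4   q5  q4 
 * q5   q6  q5 
   q6   q3  q6 
(> = start, * = accepting)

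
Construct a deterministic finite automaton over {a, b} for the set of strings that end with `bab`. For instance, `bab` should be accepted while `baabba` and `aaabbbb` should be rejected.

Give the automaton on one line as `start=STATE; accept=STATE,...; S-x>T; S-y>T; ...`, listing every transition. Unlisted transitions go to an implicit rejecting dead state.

start=S0; accept=S3; S0-a>S0; S0-b>S1; S1-a>S2; S1-b>S1; S2-a>S0; S2-b>S3; S3-a>S2; S3-b>S1

Remember how much of `bab` the current input suffix matches. State S0 means no match yet; S1 means the last symbol is `b`; S2 means the last 2 symbols are `ba`; S3 means the last 3 symbols are `bab`. Only S3 accepts. On a mismatch, fall back to the longest proper suffix that is still a prefix of `bab`.
A 4-state machine:
        a   b  
>  S0   S0  S1 
   S1   S2  S1 
   S2   S0  S3 
 * S3   S2  S1 
(> = start, * = accepting)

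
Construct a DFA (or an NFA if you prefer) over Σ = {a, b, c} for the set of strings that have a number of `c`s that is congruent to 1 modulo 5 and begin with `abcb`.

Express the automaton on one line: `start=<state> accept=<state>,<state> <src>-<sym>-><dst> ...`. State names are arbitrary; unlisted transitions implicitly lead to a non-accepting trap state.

start=q0 accept=q8 q0-a->q1 q0-b->q2 q0-c->q3 q1-a->q2 q1-b->q4 q1-c->q3 q2-a->q2 q2-b->q2 q2-c->q3 q3-a->q3 q3-b->q3 q3-c->q5 q4-a->q2 q4-b->q2 q4-c->q6 q5-a->q5 q5-b->q5 q5-c->q7 q6-a->q3 q6-b->q8 q6-c->q5 q7-a->q7 q7-b->q7 q7-c->q9 q8-a->q8 q8-b->q8 q8-c->q10 q9-a->q9 q9-b->q9 q9-c->q2 q10-a->q10 q10-b->q10 q10-c->q11 q11-a->q11 q11-b->q11 q11-c->q12 q12-a->q12 q12-b->q12 q12-c->q13 q13-a->q13 q13-b->q13 q13-c->q8

Handle the two conditions separately and then intersect. The first has 5 states tracking the count of `c`s modulo 5; the second has 6 states tracking whether the input so far still matches the prefix `abcb`. A product state is a pair (one from each), accepting exactly when both do.
14 states suffice.
          a    b    c  
>  q0     q1   q2   q3 
   q1     q2   q4   q3 
   q2     q2   q2   q3 
   q3     q3   q3   q5 
   q4     q2   q2   q6 
   q5     q5   q5   q7 
   q6     q3   q8   q5 
   q7     q7   q7   q9 
 * q8     q8   q8  q10 
   q9     q9   q9   q2 
   q10   q10  q10  q11 
   q11   q11  q11  q12 
   q12   q12  q12  q13 
   q13   q13  q13   q8 
(> = start, * = accepting)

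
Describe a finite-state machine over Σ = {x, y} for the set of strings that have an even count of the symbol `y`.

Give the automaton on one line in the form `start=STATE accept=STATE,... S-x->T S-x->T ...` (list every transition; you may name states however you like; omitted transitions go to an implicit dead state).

Keep the running count of `y`s modulo 2: each `y` advances along the cycle q0 → q1 → q0 while other symbols loop. Accept at q0.
        x   y  
>* q0   q0  q1 
   q1   q1  q0 
(> = start, * = accepting)

start=q0 accept=q0 q0-x->q0 q0-y->q1 q1-x->q1 q1-y->q0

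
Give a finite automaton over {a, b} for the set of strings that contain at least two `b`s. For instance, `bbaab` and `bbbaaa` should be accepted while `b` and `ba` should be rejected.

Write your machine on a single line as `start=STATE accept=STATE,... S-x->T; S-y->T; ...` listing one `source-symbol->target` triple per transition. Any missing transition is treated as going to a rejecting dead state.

start=q0; accept=q2,q3; q0-a->q0; q0-b->q1; q1-a->q1; q1-b->q2; q2-a->q2; q2-b->q3; q3-a->q3; q3-b->q3

Count `b`s, saturating at 3: states q0 through q2 mean 0 through 2 `b`s seen; q3 means more than 2. Each `b` increments (capped at q3); other symbols loop. Accept from {q2, q3}.
4 states suffice.
        a   b  
>  q0   q0  q1 
   q1   q1  q2 
 * q2   q2  q3 
 * q3   q3  q3 
(> = start, * = accepting)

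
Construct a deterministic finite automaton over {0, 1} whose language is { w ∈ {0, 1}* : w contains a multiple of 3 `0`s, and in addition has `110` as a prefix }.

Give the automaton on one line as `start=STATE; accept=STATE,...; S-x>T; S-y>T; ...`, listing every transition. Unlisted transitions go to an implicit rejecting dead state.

start=s0; accept=s6; s0-0>s1; s0-1>s2; s1-0>s1; s1-1>s1; s2-0>s1; s2-1>s3; s3-0>s4; s3-1>s1; s4-0>s5; s4-1>s4; s5-0>s6; s5-1>s5; s6-0>s4; s6-1>s6

Run two small machines in parallel and take their product. The first has 3 states tracking the count of `0`s modulo 3; the second has 5 states tracking whether the input so far still matches the prefix `110`. A product state is a pair (one from each), accepting exactly when both do. Equivalent product states are then merged.
7 states suffice.
        0   1  
>  s0   s1  s2 
   s1   s1  s1 
   s2   s1  s3 
   s3   s4  s1 
   s4   s5  s4 
   s5   s6  s5 
 * s6   s4  s6 
(> = start, * = accepting)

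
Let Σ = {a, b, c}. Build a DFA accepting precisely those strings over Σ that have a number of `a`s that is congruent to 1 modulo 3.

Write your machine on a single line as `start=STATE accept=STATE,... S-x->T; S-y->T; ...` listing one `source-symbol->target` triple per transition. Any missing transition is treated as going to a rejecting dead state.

Keep the running count of `a`s modulo 3: each `a` advances along the cycle S0 → S1 → S2 → S0 while other symbols loop. Accept at S1.
A 3-state machine:
        a   b   c  
>  S0   S1  S0  S0 
 * S1   S2  S1  S1 
   S2   S0  S2  S2 
(> = start, * = accepting)

start=S0; accept=S1; S0-a->S1; S0-b->S0; S0-c->S0; S1-a->S2; S1-b->S1; S1-c->S1; S2-a->S0; S2-b->S2; S2-c->S2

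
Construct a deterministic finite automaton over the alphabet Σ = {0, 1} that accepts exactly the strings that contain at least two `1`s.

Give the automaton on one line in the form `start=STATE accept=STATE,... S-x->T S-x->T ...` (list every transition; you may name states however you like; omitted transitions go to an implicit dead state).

Count `1`s, saturating at 3: states A through C mean 0 through 2 `1`s seen; D means more than 2. Each `1` increments (capped at D); other symbols loop. Accept from {C, D}.
With 4 states:
       0  1 
>  A   A  B 
   B   B  C 
 * C   C  D 
 * D   D  D 
(> = start, * = accepting)

start=A accept=C,D A-0->A A-1->B B-0->B B-1->C C-0->C C-1->D D-0->D D-1->D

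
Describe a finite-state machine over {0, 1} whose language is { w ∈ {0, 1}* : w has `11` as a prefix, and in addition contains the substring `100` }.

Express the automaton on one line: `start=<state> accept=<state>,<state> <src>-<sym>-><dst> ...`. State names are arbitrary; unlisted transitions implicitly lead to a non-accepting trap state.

start=q0 accept=q5 q0-0->q1 q0-1->q2 q1-0->q1 q1-1->q1 q2-0->q1 q2-1->q3 q3-0->q4 q3-1->q3 q4-0->q5 q4-1->q3 q5-0->q5 q5-1->q5

Handle the two conditions separately and then intersect. One (4 states) tracks whether the input so far still matches the prefix `11`; the other (4 states) tracks whether and how much of `100` has been seen. Each combined state is a pair, one component from each; accept when both components accept. Minimizing collapses redundant product states.
6 states suffice.
        0   1  
>  q0   q1  q2 
   q1   q1  q1 
   q2   q1  q3 
   q3   q4  q3 
   q4   q5  q3 
 * q5   q5  q5 
(> = start, * = accepting)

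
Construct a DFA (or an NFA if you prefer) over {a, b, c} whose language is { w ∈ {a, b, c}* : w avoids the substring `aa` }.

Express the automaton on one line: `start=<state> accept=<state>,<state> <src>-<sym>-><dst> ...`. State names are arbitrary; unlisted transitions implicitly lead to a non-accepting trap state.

start=q0 accept=q0,q1 q0-a->q1 q0-b->q0 q0-c->q0 q1-a->q2 q1-b->q0 q1-c->q0 q2-a->q2 q2-b->q2 q2-c->q2

Track partial matches of the forbidden pattern `aa`. State q2 is a dead state reached once `aa` has occurred; every other state accepts. q0 means no part of `aa` is currently matched.
        a   b   c  
>* q0   q1  q0  q0 
 * q1   q2  q0  q0 
   q2   q2  q2  q2 
(> = start, * = accepting)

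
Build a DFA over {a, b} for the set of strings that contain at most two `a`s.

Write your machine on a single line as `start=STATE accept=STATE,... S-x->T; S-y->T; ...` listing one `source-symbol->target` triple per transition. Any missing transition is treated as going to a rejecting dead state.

start=q0; accept=q0,q1,q2; q0-a->q1; q0-b->q0; q1-a->q2; q1-b->q1; q2-a->q3; q2-b->q2; q3-a->q3; q3-b->q3

Only the number of `a`s matters, and only up to 3. Make a chain q0 → q1 → q2 → q3 advanced by each `a` (with q3 absorbing); every other symbol self-loops. The accepting set is {q0, q1, q2}.
A 4-state machine:
        a   b  
>* q0   q1  q0 
 * q1   q2  q1 
 * q2   q3  q2 
   q3   q3  q3 
(> = start, * = accepting)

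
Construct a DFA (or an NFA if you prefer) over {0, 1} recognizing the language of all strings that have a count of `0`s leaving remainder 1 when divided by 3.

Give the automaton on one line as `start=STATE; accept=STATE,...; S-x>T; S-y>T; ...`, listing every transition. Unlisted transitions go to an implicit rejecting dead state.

start=q0; accept=q1; q0-0>q1; q0-1>q0; q1-0>q2; q1-1>q1; q2-0>q0; q2-1>q2

The only thing that matters is how many `0`s have appeared, reduced mod 3. Use one state per residue: q0 for 0, …, q2 for 2. Reading `0` moves to the next residue; anything else stays put. q1 is accepting.
A 3-state machine:
        0   1  
>  q0   q1  q0 
 * q1   q2  q1 
   q2   q0  q2 
(> = start, * = accepting)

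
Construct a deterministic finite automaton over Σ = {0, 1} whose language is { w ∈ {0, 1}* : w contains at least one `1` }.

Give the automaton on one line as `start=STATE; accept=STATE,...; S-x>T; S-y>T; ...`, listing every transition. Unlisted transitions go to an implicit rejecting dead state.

start=q0; accept=q1,q2; q0-0>q0; q0-1>q1; q1-0>q1; q1-1>q2; q2-0>q2; q2-1>q2

Only the number of `1`s matters, and only up to 2. Make a chain q0 → q1 → q2 advanced by each `1` (with q2 absorbing); every other symbol self-loops. The accepting set is {q1, q2}.
A 3-state machine:
        0   1  
>  q0   q0  q1 
 * q1   q1  q2 
 * q2   q2  q2 
(> = start, * = accepting)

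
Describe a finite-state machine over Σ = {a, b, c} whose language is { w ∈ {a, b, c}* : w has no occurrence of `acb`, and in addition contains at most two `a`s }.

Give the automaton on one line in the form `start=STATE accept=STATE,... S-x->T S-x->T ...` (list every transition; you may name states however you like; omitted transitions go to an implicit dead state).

Run two small machines in parallel and take their product. One (4 states) tracks partial matches of the forbidden pattern `acb`; the other (4 states) tracks the count of `a`s, saturating at 3. Each combined state is a pair, one component from each; accept when both components accept. After merging equivalent states the machine shrinks.
8 states suffice.
        a   b   c  
>* q0   q1  q0  q0 
 * q1   q2  q3  q4 
 * q2   q5  q6  q7 
 * q3   q2  q3  q3 
 * q4   q2  q5  q3 
   q5   q5  q5  q5 
 * q6   q5  q6  q6 
 * q7   q5  q5  q6 
(> = start, * = accepting)

start=q0 accept=q0,q1,q2,q3,q4,q6,q7 q0-a->q1 q0-b->q0 q0-c->q0 q1-a->q2 q1-b->q3 q1-c->q4 q2-a->q5 q2-b->q6 q2-c->q7 q3-a->q2 q3-b->q3 q3-c->q3 q4-a->q2 q4-b->q5 q4-c->q3 q5-a->q5 q5-b->q5 q5-c->q5 q6-a->q5 q6-b->q6 q6-c->q6 q7-a->q5 q7-b->q5 q7-c->q6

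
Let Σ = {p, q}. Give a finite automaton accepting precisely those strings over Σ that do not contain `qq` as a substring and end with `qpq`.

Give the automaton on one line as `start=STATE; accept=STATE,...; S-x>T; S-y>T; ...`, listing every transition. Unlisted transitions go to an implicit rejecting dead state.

start=s0; accept=s4; s0-p>s0; s0-q>s1; s1-p>s2; s1-q>s3; s2-p>s0; s2-q>s4; s3-p>s3; s3-q>s3; s4-p>s2; s4-q>s3

Handle the two conditions separately and then intersect. One (3 states) tracks partial matches of the forbidden pattern `qq`; the other (4 states) tracks how much of the suffix `qpq` has currently been matched. Each combined state is a pair, one component from each; accept when both components accept. Minimizing collapses redundant product states.
A 5-state machine:
        p   q  
>  s0   s0  s1 
   s1   s2  s3 
   s2   s0  s4 
   s3   s3  s3 
 * s4   s2  s3 
(> = start, * = accepting)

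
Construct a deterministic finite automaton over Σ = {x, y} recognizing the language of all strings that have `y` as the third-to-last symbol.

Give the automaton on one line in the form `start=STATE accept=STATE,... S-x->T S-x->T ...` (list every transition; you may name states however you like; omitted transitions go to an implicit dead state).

Because acceptance depends on a position counted from the end, the machine has to buffer the most recent 3 symbols. Make each state the string of the last up-to-3 symbols read; on input `x` shift the window left and append `x`. Accept when the buffered window has length 3 and begins with `y`.
          x    y  
>  q0     q1   q2 
   q1     q3   q4 
   q2     q5   q6 
   q3     q7   q8 
   q4     q9  q10 
   q5    q11  q12 
   q6    q13  q14 
   q7     q7   q8 
   q8     q9  q10 
   q9    q11  q12 
   q10   q13  q14 
 * q11    q7   q8 
 * q12    q9  q10 
 * q13   q11  q12 
 * q14   q13  q14 
(> = start, * = accepting)

start=q0 accept=q11,q12,q13,q14 q0-x->q1 q0-y->q2 q1-x->q3 q1-y->q4 q2-x->q5 q2-y->q6 q3-x->q7 q3-y->q8 q4-x->q9 q4-y->q10 q5-x->q11 q5-y->q12 q6-x->q13 q6-y->q14 q7-x->q7 q7-y->q8 q8-x->q9 q8-y->q10 q9-x->q11 q9-y->q12 q10-x->q13 q10-y->q14 q11-x->q7 q11-y->q8 q12-x->q9 q12-y->q10 q13-x->q11 q13-y->q12 q14-x->q13 q14-y->q14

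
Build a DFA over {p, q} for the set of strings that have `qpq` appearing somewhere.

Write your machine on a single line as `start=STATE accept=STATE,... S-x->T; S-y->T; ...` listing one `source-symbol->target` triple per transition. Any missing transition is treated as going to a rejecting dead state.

Track how much of `qpq` has been matched so far: state S0 is no progress, S3 is the absorbing accept state reached once `qpq` has occurred. Intermediate states record partial matches; on a mismatch, fall back to the longest reusable overlap.
4 states suffice.
        p   q  
>  S0   S0  S1 
   S1   S2  S1 
   S2   S0  S3 
 * S3   S3  S3 
(> = start, * = accepting)

start=S0; accept=S3; S0-p->S0; S0-q->S1; S1-p->S2; S1-q->S1; S2-p->S0; S2-q->S3; S3-p->S3; S3-q->S3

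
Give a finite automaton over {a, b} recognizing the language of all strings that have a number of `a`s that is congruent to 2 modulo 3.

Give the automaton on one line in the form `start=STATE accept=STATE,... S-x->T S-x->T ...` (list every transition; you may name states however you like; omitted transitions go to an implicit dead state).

Keep the running count of `a`s modulo 3: each `a` advances along the cycle S0 → S1 → S2 → S0 while other symbols loop. Accept at S2.
        a   b  
>  S0   S1  S0 
   S1   S2  S1 
 * S2   S0  S2 
(> = start, * = accepting)

start=S0 accept=S2 S0-a->S1 S0-b->S0 S1-a->S2 S1-b->S1 S2-a->S0 S2-b->S2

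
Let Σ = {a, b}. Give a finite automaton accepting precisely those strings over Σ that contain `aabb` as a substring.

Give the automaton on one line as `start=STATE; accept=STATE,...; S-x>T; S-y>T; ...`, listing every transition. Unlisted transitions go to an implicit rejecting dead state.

Track how much of `aabb` has been matched so far: state q0 is no progress, q4 is the absorbing accept state reached once `aabb` has occurred. Intermediate states record partial matches; on a mismatch, fall back to the longest reusable overlap.
5 states suffice.
        a   b  
>  q0   q1  q0 
   q1   q2  q0 
   q2   q2  q3 
   q3   q1  q4 
 * q4   q4  q4 
(> = start, * = accepting)

start=q0; accept=q4; q0-a>q1; q0-b>q0; q1-a>q2; q1-b>q0; q2-a>q2; q2-b>q3; q3-a>q1; q3-b>q4; q4-a>q4; q4-b>q4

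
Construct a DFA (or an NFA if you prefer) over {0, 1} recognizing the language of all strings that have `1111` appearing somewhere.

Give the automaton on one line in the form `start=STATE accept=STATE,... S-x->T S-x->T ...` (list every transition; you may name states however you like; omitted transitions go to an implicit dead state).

start=q0 accept=q4 q0-0->q0 q0-1->q1 q1-0->q0 q1-1->q2 q2-0->q0 q2-1->q3 q3-0->q0 q3-1->q4 q4-0->q4 q4-1->q4

States q0..q3 record the length of the longest prefix of `1111` that matches the current input suffix. Reaching q4 means `1111` has been seen, and we stay there forever. Accept from q4.
5 states suffice.
        0   1  
>  q0   q0  q1 
   q1   q0  q2 
   q2   q0  q3 
   q3   q0  q4 
 * q4   q4  q4 
(> = start, * = accepting)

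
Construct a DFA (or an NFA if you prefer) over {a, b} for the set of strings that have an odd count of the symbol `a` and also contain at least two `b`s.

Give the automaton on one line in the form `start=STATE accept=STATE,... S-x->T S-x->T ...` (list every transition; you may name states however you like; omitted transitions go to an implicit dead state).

start=S0 accept=S5,S7 S0-a->S1 S0-b->S2 S1-a->S0 S1-b->S3 S2-a->S3 S2-b->S4 S3-a->S2 S3-b->S5 S4-a->S5 S4-b->S6 S5-a->S4 S5-b->S7 S6-a->S7 S6-b->S6 S7-a->S6 S7-b->S7

Handle the two conditions separately and then intersect. The first has 2 states tracking the count of `a`s modulo 2; the second has 4 states tracking the count of `b`s, saturating at 3. A product state is a pair (one from each), accepting exactly when both do.
8 states suffice.
        a   b  
>  S0   S1  S2 
   S1   S0  S3 
   S2   S3  S4 
   S3   S2  S5 
   S4   S5  S6 
 * S5   S4  S7 
   S6   S7  S6 
 * S7   S6  S7 
(> = start, * = accepting)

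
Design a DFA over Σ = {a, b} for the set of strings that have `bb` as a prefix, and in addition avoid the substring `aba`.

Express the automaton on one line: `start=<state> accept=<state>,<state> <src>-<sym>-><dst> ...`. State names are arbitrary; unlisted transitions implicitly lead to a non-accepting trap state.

start=q0 accept=q3,q4,q5 q0-a->q1 q0-b->q2 q1-a->q1 q1-b->q1 q2-a->q1 q2-b->q3 q3-a->q4 q3-b->q3 q4-a->q4 q4-b->q5 q5-a->q1 q5-b->q3

Build one automaton per condition and run them in lockstep. One (4 states) tracks whether the input so far still matches the prefix `bb`; the other (4 states) tracks partial matches of the forbidden pattern `aba`. Each combined state is a pair, one component from each; accept when both components accept. Equivalent product states are then merged.
        a   b  
>  q0   q1  q2 
   q1   q1  q1 
   q2   q1  q3 
 * q3   q4  q3 
 * q4   q4  q5 
 * q5   q1  q3 
(> = start, * = accepting)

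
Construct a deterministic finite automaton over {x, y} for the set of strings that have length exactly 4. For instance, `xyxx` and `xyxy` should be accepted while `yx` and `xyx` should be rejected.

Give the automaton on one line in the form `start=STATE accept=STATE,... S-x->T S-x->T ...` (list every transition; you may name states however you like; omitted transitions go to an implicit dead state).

Count input length up to 5: every symbol moves from q0 toward q5, which means 'more than 4' and absorbs. Accept from {q4}.
With 6 states:
        x   y  
>  q0   q1  q1 
   q1   q2  q2 
   q2   q3  q3 
   q3   q4  q4 
 * q4   q5  q5 
   q5   q5  q5 
(> = start, * = accepting)

start=q0 accept=q4 q0-x->q1 q0-y->q1 q1-x->q2 q1-y->q2 q2-x->q3 q2-y->q3 q3-x->q4 q3-y->q4 q4-x->q5 q4-y->q5 q5-x->q5 q5-y->q5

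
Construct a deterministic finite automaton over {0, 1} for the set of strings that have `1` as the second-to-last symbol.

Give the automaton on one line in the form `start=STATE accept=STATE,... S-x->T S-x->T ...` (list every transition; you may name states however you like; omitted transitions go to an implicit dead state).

Because acceptance depends on a position counted from the end, the machine has to buffer the most recent 2 symbols. Make each state the string of the last up-to-2 symbols read; on input `x` shift the window left and append `x`. Accept when the buffered window has length 2 and begins with `1`.
7 states suffice.
        0   1  
>  q0   q1  q2 
   q1   q3  q4 
   q2   q5  q6 
   q3   q3  q4 
   q4   q5  q6 
 * q5   q3  q4 
 * q6   q5  q6 
(> = start, * = accepting)

start=q0 accept=q5,q6 q0-0->q1 q0-1->q2 q1-0->q3 q1-1->q4 q2-0->q5 q2-1->q6 q3-0->q3 q3-1->q4 q4-0->q5 q4-1->q6 q5-0->q3 q5-1->q4 q6-0->q5 q6-1->q6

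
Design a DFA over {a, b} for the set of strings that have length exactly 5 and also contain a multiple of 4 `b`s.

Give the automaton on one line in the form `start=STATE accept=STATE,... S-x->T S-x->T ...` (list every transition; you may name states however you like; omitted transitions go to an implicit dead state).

Build one automaton per condition and run them in lockstep. One (7 states) tracks the input length, saturating at 6; the other (4 states) tracks the count of `b`s modulo 4. Each combined state is a pair, one component from each; accept when both components accept.
With 22 states:
          a    b  
>  S0     S1   S2 
   S1     S3   S4 
   S2     S4   S5 
   S3     S6   S7 
   S4     S7   S8 
   S5     S8   S9 
   S6    S10  S11 
   S7    S11  S12 
   S8    S12  S13 
   S9    S13  S10 
   S10   S14  S15 
   S11   S15  S16 
   S12   S16  S17 
   S13   S17  S14 
 * S14   S18  S19 
   S15   S19  S20 
   S16   S20  S21 
   S17   S21  S18 
   S18   S18  S19 
   S19   S19  S20 
   S20   S20  S21 
   S21   S21  S18 
(> = start, * = accepting)

start=S0 accept=S14 S0-a->S1 S0-b->S2 S1-a->S3 S1-b->S4 S2-a->S4 S2-b->S5 S3-a->S6 S3-b->S7 S4-a->S7 S4-b->S8 S5-a->S8 S5-b->S9 S6-a->S10 S6-b->S11 S7-a->S11 S7-b->S12 S8-a->S12 S8-b->S13 S9-a->S13 S9-b->S10 S10-a->S14 S10-b->S15 S11-a->S15 S11-b->S16 S12-a->S16 S12-b->S17 S13-a->S17 S13-b->S14 S14-a->S18 S14-b->S19 S15-a->S19 S15-b->S20 S16-a->S20 S16-b->S21 S17-a->S21 S17-b->S18 S18-a->S18 S18-b->S19 S19-a->S19 S19-b->S20 S20-a->S20 S20-b->S21 S21-a->S21 S21-b->S18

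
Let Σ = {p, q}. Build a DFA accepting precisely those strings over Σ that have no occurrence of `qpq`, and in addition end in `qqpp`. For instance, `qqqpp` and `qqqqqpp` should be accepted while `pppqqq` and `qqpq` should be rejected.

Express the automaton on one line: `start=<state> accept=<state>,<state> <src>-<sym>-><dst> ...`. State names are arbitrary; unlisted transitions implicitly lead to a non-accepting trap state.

Run two small machines in parallel and take their product. One (4 states) tracks partial matches of the forbidden pattern `qpq`; the other (5 states) tracks how much of the suffix `qqpp` has currently been matched. Each combined state is a pair, one component from each; accept when both components accept. After merging equivalent states the machine shrinks.
        p   q  
>  s0   s0  s1 
   s1   s2  s3 
   s2   s0  s4 
   s3   s5  s3 
   s4   s4  s4 
   s5   s6  s4 
 * s6   s0  s1 
(> = start, * = accepting)

start=s0 accept=s6 s0-p->s0 s0-q->s1 s1-p->s2 s1-q->s3 s2-p->s0 s2-q->s4 s3-p->s5 s3-q->s3 s4-p->s4 s4-q->s4 s5-p->s6 s5-q->s4 s6-p->s0 s6-q->s1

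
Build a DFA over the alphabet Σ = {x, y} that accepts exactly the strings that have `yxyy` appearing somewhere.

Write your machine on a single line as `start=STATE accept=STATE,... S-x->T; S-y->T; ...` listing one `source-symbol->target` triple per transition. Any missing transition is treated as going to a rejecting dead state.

start=q0; accept=q4; q0-x->q0; q0-y->q1; q1-x->q2; q1-y->q1; q2-x->q0; q2-y->q3; q3-x->q2; q3-y->q4; q4-x->q4; q4-y->q4

Track how much of `yxyy` has been matched so far: state q0 is no progress, q4 is the absorbing accept state reached once `yxyy` has occurred. Intermediate states record partial matches; on a mismatch, fall back to the longest reusable overlap.
A 5-state machine:
        x   y  
>  q0   q0  q1 
   q1   q2  q1 
   q2   q0  q3 
   q3   q2  q4 
 * q4   q4  q4 
(> = start, * = accepting)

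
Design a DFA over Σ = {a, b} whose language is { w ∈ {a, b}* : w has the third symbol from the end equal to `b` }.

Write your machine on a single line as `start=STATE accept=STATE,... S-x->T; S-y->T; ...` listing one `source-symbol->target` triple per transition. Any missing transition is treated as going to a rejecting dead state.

start=s0; accept=s11,s12,s13,s14; s0-a->s1; s0-b->s2; s1-a->s3; s1-b->s4; s2-a->s5; s2-b->s6; s3-a->s7; s3-b->s8; s4-a->s9; s4-b->s10; s5-a->s11; s5-b->s12; s6-a->s13; s6-b->s14; s7-a->s7; s7-b->s8; s8-a->s9; s8-b->s10; s9-a->s11; s9-b->s12; s10-a->s13; s10-b->s14; s11-a->s7; s11-b->s8; s12-a->s9; s12-b->s10; s13-a->s11; s13-b->s12; s14-a->s13; s14-b->s14

A DFA must remember the last 3 symbols (since which symbol is third-to-last isn't known until the input ends). Use one state per possible window of the last ≤3 symbols; accept from those whose window starts with `b`.
With 15 states:
          a    b  
>  s0     s1   s2 
   s1     s3   s4 
   s2     s5   s6 
   s3     s7   s8 
   s4     s9  s10 
   s5    s11  s12 
   s6    s13  s14 
   s7     s7   s8 
   s8     s9  s10 
   s9    s11  s12 
   s10   s13  s14 
 * s11    s7   s8 
 * s12    s9  s10 
 * s13   s11  s12 
 * s14   s13  s14 
(> = start, * = accepting)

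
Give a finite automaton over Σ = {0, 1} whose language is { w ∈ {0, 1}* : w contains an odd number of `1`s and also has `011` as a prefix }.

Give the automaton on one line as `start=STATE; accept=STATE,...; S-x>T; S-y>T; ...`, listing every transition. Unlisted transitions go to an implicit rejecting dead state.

Build one automaton per condition and run them in lockstep. One (2 states) tracks the count of `1`s modulo 2; the other (5 states) tracks whether the input so far still matches the prefix `011`. Each combined state is a pair, one component from each; accept when both components accept. After merging equivalent states the machine shrinks.
6 states suffice.
        0   1  
>  s0   s1  s2 
   s1   s2  s3 
   s2   s2  s2 
   s3   s2  s4 
   s4   s4  s5 
 * s5   s5  s4 
(> = start, * = accepting)

start=s0; accept=s5; s0-0>s1; s0-1>s2; s1-0>s2; s1-1>s3; s2-0>s2; s2-1>s2; s3-0>s2; s3-1>s4; s4-0>s4; s4-1>s5; s5-0>s5; s5-1>s4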